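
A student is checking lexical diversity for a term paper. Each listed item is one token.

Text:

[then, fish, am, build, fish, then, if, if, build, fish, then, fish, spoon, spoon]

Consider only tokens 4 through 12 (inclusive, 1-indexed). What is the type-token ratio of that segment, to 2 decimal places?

0.44

Segment tokens 4–12: build, fish, then, if, if, build, fish, then, fish
Segment N = 9, segment V = 4.
TTR = 4 / 9 = 0.44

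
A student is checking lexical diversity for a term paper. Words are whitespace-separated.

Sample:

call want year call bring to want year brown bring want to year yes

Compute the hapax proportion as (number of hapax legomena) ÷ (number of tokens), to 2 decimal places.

0.14

Frequencies: want:3, year:3, call:2, bring:2, to:2, brown:1, yes:1
Hapax count = 2; token count = 14.
Ratio = 2 / 14 = 0.14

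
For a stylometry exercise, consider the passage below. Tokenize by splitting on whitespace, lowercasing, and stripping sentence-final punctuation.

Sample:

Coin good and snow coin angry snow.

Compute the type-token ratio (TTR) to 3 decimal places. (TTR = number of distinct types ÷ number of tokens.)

0.714

N = 7 tokens, V = 5 types.
TTR = V / N = 5 / 7 = 0.714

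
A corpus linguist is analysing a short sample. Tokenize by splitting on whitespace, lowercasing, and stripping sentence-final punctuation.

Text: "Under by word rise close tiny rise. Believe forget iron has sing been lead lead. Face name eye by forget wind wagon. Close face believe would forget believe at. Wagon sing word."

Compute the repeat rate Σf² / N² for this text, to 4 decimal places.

0.0586

Frequencies: believe:3, forget:3, by:2, word:2, rise:2, close:2, sing:2, lead:2, face:2, wagon:2, under:1, tiny:1, iron:1, has:1, been:1, name:1, eye:1, wind:1, would:1, at:1
Σf² = 60; N² = 1024
Repeat rate = 60 / 1024 = 0.0586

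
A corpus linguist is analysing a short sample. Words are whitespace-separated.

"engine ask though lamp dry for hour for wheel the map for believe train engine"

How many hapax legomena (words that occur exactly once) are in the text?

10

Frequencies: for:3, engine:2, ask:1, though:1, lamp:1, dry:1, hour:1, wheel:1, the:1, map:1, believe:1, train:1
Hapax (freq=1): ask, believe, dry, hour, lamp, map, the, though, train, wheel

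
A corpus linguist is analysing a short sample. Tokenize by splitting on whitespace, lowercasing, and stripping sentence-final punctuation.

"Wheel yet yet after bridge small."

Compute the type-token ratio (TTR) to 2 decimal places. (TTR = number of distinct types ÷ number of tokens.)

0.83

N = 6 tokens, V = 5 types.
TTR = V / N = 5 / 6 = 0.83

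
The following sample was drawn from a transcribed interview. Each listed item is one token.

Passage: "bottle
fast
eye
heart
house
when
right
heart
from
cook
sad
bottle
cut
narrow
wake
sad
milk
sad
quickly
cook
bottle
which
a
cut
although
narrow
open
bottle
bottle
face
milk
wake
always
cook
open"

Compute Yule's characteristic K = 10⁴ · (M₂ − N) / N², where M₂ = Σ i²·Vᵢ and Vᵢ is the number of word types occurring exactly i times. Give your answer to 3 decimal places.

Frequencies: bottle:5, cook:3, sad:3, heart:2, cut:2, narrow:2, wake:2, milk:2, open:2, fast:1, eye:1, house:1, when:1, right:1, from:1, quickly:1, which:1, a:1, although:1, face:1, … (1 more, each freq 1)
N = 35. Frequency spectrum: V_1=12, V_2=6, V_3=2, V_5=1
M₂ = 1²·12 + 2²·6 + 3²·2 + 5²·1 = 79
K = 10000 × (79 − 35) / 35² = 359.184

359.184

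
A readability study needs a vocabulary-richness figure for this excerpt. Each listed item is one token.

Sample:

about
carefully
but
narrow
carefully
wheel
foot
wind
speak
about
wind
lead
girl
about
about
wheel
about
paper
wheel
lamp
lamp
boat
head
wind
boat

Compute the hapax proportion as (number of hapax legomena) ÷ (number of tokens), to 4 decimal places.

Frequencies: about:5, wheel:3, wind:3, carefully:2, lamp:2, boat:2, but:1, narrow:1, foot:1, speak:1, lead:1, girl:1, paper:1, head:1
Hapax count = 8; token count = 25.
Ratio = 8 / 25 = 0.3200

0.3200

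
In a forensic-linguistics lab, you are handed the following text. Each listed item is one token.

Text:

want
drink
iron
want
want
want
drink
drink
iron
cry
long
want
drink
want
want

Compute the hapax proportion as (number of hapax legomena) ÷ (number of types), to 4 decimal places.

0.4000

Frequencies: want:7, drink:4, iron:2, cry:1, long:1
Hapax count = 2; type count = 5.
Ratio = 2 / 5 = 0.4000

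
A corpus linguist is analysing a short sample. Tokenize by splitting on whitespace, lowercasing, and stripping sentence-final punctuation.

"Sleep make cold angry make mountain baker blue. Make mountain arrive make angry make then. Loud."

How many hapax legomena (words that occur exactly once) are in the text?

7

Frequencies: make:5, angry:2, mountain:2, sleep:1, cold:1, baker:1, blue:1, arrive:1, then:1, loud:1
Hapax (freq=1): arrive, baker, blue, cold, loud, sleep, then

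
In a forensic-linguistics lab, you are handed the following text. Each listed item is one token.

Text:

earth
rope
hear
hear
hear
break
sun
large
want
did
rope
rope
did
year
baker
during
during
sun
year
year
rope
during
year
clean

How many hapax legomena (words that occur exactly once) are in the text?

6

Frequencies: rope:4, year:4, hear:3, during:3, sun:2, did:2, earth:1, break:1, large:1, want:1, baker:1, clean:1
Hapax (freq=1): baker, break, clean, earth, large, want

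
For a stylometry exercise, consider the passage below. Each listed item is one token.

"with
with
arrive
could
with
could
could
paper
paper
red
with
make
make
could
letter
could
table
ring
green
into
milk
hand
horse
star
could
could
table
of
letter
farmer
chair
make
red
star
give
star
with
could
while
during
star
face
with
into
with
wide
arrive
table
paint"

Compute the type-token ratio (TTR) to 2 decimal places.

0.49

N = 49 tokens, V = 24 types.
TTR = V / N = 24 / 49 = 0.49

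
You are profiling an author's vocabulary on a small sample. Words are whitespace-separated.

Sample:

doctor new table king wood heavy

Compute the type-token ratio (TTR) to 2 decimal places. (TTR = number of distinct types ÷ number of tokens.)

1.00

N = 6 tokens, V = 6 types.
TTR = V / N = 6 / 6 = 1.00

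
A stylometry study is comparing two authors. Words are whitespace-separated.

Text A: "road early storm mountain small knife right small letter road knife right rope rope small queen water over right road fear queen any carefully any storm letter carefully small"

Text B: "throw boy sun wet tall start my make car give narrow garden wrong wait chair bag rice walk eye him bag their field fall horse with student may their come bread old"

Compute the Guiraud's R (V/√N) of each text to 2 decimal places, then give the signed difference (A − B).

-2.51

A: V=15, N=29, R=2.79
B: V=30, N=32, R=5.30
Difference = 2.79 − 5.30 = -2.51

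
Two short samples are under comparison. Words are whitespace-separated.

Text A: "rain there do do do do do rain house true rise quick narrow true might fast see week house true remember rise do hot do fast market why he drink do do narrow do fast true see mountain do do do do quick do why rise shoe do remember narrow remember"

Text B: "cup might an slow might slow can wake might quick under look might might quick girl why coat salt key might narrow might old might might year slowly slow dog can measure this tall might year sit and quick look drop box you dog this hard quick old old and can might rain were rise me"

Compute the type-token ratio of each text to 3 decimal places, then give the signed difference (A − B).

TTR(A) = 20/51 = 0.392
TTR(B) = 32/56 = 0.571
Difference = 0.392 − 0.571 = -0.179

-0.179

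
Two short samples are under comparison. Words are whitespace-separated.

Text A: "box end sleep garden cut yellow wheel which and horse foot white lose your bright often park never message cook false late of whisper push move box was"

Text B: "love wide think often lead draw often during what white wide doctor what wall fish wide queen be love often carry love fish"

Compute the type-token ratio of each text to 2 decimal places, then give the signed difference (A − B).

0.31

TTR(A) = 27/28 = 0.96
TTR(B) = 15/23 = 0.65
Difference = 0.96 − 0.65 = 0.31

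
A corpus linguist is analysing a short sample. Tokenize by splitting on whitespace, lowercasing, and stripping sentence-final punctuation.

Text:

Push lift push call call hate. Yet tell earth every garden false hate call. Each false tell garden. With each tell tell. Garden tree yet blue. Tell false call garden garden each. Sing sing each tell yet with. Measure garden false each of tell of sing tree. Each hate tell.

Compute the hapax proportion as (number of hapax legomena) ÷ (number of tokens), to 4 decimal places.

Frequencies: tell:8, garden:6, each:6, call:4, false:4, hate:3, yet:3, sing:3, push:2, with:2, tree:2, of:2, lift:1, earth:1, every:1, blue:1, measure:1
Hapax count = 5; token count = 50.
Ratio = 5 / 50 = 0.1000

0.1000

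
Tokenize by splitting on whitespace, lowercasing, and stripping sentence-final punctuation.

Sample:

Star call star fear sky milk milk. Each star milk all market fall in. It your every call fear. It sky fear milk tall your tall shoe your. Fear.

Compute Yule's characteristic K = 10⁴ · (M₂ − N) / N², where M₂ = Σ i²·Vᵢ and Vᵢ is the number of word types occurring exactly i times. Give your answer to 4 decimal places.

523.1867

Frequencies: fear:4, milk:4, star:3, your:3, call:2, sky:2, it:2, tall:2, each:1, all:1, market:1, fall:1, in:1, every:1, shoe:1
N = 29. Frequency spectrum: V_1=7, V_2=4, V_3=2, V_4=2
M₂ = 1²·7 + 2²·4 + 3²·2 + 4²·2 = 73
K = 10000 × (73 − 29) / 29² = 523.1867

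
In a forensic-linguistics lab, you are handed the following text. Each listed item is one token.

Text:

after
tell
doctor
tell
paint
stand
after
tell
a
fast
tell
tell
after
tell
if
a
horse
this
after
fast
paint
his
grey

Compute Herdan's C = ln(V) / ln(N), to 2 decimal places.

N = 23, V = 12.
ln(V) = 2.484907, ln(N) = 3.135494
C = 2.484907 / 3.135494 = 0.79

0.79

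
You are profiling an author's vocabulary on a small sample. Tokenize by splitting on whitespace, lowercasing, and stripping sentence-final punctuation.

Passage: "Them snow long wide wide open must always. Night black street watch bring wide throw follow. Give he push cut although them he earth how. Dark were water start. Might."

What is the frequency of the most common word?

Frequencies: wide:3, them:2, he:2, snow:1, long:1, open:1, must:1, always:1, night:1, black:1, street:1, watch:1, bring:1, throw:1, follow:1, give:1, push:1, cut:1, although:1, earth:1, … (6 more, each freq 1)
Most common: 'wide' with frequency 3.

3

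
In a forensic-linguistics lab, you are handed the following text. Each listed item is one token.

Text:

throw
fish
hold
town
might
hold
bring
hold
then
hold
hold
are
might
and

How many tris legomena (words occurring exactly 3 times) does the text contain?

0

Frequencies: hold:5, might:2, throw:1, fish:1, town:1, bring:1, then:1, are:1, and:1
Words with frequency 3: (none)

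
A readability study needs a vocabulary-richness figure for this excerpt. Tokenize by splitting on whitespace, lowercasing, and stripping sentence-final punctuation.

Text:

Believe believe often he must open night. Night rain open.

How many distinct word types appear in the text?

7

Distinct types: {believe, he, must, night, often, open, rain}
V = 7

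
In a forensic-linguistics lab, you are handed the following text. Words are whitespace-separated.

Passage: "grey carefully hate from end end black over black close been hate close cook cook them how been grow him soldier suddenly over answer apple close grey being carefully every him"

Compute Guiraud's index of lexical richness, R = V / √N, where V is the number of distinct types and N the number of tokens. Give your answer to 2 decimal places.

3.59

N = 31, V = 20.
√N = 5.567764
R = 20 / 5.567764 = 3.59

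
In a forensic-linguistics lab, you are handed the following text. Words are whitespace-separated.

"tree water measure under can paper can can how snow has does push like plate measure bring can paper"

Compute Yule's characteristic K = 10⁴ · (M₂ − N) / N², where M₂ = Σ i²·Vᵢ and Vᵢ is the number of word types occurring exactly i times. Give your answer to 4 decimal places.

443.2133

Frequencies: can:4, measure:2, paper:2, tree:1, water:1, under:1, how:1, snow:1, has:1, does:1, push:1, like:1, plate:1, bring:1
N = 19. Frequency spectrum: V_1=11, V_2=2, V_4=1
M₂ = 1²·11 + 2²·2 + 4²·1 = 35
K = 10000 × (35 − 19) / 19² = 443.2133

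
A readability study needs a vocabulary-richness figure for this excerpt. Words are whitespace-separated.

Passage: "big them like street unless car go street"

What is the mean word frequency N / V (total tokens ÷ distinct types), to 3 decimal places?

N = 8 tokens, V = 7 types.
Mean frequency = N / V = 8 / 7 = 1.143

1.143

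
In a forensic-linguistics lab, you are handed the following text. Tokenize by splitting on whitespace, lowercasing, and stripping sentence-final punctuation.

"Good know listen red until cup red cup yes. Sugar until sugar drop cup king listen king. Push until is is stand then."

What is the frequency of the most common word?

Frequencies: until:3, cup:3, listen:2, red:2, sugar:2, king:2, is:2, good:1, know:1, yes:1, drop:1, push:1, stand:1, then:1
Most common: 'until' with frequency 3.

3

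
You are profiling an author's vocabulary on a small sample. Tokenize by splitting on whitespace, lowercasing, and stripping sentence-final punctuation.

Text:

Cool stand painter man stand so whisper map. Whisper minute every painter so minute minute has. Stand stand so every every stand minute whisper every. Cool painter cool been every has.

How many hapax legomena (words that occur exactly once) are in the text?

3

Frequencies: stand:5, every:5, minute:4, cool:3, painter:3, so:3, whisper:3, has:2, man:1, map:1, been:1
Hapax (freq=1): been, man, map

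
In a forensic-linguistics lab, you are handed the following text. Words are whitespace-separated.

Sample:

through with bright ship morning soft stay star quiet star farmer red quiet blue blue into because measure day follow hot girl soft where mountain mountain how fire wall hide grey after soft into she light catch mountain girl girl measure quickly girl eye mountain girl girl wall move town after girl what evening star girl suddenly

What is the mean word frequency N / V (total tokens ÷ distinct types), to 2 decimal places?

N = 57 tokens, V = 37 types.
Mean frequency = N / V = 57 / 37 = 1.54

1.54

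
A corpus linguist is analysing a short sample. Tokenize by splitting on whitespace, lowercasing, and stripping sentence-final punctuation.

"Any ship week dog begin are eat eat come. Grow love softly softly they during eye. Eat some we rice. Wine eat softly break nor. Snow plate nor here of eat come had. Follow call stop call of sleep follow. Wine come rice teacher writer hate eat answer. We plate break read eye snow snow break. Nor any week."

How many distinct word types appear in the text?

Distinct types: {answer, any, are, begin, break, call, come, dog, during, eat, eye, follow, grow, had, hate, here, love, nor, of, plate, read, rice, ship, sleep, snow, softly, some, stop, teacher, they, we, week, wine, writer}
V = 34

34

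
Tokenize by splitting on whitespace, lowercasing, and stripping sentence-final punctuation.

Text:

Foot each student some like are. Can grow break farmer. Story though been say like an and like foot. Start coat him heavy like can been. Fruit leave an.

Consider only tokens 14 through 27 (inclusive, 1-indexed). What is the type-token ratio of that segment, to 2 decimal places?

0.86

Segment tokens 14–27: say, like, an, and, like, foot, start, coat, him, heavy, like, can, been, fruit
Segment N = 14, segment V = 12.
TTR = 12 / 14 = 0.86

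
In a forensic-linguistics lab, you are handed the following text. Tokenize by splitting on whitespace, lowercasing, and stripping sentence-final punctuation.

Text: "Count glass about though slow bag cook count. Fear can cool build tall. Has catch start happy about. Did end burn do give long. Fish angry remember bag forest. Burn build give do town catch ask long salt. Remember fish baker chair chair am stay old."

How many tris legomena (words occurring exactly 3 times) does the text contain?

Frequencies: count:2, about:2, bag:2, build:2, catch:2, burn:2, do:2, give:2, long:2, fish:2, remember:2, chair:2, glass:1, though:1, slow:1, cook:1, fear:1, can:1, cool:1, tall:1, … (14 more, each freq 1)
Words with frequency 3: (none)

0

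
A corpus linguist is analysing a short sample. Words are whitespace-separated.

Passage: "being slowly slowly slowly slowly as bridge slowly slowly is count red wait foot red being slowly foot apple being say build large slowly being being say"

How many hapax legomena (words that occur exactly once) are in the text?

Frequencies: slowly:8, being:5, red:2, foot:2, say:2, as:1, bridge:1, is:1, count:1, wait:1, apple:1, build:1, large:1
Hapax (freq=1): apple, as, bridge, build, count, is, large, wait

8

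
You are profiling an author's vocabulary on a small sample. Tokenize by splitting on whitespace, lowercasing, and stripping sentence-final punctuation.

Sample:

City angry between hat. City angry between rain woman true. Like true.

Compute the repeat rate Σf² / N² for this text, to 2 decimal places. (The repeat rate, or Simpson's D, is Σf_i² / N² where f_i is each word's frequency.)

0.14

Frequencies: city:2, angry:2, between:2, true:2, hat:1, rain:1, woman:1, like:1
Σf² = 20; N² = 144
Repeat rate = 20 / 144 = 0.14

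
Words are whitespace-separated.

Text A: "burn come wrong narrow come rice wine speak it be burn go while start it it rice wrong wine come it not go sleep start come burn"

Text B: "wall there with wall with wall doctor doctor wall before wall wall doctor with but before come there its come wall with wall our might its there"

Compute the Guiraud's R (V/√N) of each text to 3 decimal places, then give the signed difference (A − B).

A: V=14, N=27, R=2.694
B: V=10, N=27, R=1.925
Difference = 2.694 − 1.925 = 0.769

0.769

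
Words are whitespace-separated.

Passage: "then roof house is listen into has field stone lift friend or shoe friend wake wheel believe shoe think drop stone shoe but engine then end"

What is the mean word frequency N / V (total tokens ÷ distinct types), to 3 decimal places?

N = 26 tokens, V = 21 types.
Mean frequency = N / V = 26 / 21 = 1.238

1.238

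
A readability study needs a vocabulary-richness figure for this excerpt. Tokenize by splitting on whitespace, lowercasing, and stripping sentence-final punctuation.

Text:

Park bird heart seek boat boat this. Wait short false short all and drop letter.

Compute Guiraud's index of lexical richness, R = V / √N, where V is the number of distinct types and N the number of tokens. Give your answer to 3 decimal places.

3.357

N = 15, V = 13.
√N = 3.872983
R = 13 / 3.872983 = 3.357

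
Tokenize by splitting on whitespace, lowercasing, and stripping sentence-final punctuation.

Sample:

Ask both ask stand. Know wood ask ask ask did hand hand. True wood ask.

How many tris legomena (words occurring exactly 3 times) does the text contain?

0

Frequencies: ask:6, wood:2, hand:2, both:1, stand:1, know:1, did:1, true:1
Words with frequency 3: (none)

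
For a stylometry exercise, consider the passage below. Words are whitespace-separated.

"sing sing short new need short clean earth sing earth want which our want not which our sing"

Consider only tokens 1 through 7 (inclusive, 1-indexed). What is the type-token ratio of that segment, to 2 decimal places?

0.71

Segment tokens 1–7: sing, sing, short, new, need, short, clean
Segment N = 7, segment V = 5.
TTR = 5 / 7 = 0.71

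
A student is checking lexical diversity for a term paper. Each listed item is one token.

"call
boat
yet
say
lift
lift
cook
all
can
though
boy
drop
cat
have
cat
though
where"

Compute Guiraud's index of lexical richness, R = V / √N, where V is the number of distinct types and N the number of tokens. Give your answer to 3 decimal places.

N = 17, V = 14.
√N = 4.123106
R = 14 / 4.123106 = 3.395

3.395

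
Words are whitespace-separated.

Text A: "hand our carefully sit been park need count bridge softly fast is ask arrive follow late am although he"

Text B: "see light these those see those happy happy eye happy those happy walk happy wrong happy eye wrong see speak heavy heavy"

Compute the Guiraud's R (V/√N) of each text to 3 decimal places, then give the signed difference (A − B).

A: V=19, N=19, R=4.359
B: V=10, N=22, R=2.132
Difference = 4.359 − 2.132 = 2.227

2.227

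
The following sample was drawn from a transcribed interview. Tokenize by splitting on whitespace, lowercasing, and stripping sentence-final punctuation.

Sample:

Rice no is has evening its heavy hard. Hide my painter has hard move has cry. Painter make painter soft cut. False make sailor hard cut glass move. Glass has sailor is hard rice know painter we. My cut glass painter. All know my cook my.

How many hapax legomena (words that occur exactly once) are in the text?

Frequencies: painter:5, has:4, hard:4, my:4, cut:3, glass:3, rice:2, is:2, move:2, make:2, sailor:2, know:2, no:1, evening:1, its:1, heavy:1, hide:1, cry:1, soft:1, false:1, … (3 more, each freq 1)
Hapax (freq=1): all, cook, cry, evening, false, heavy, hide, its, no, soft, we

11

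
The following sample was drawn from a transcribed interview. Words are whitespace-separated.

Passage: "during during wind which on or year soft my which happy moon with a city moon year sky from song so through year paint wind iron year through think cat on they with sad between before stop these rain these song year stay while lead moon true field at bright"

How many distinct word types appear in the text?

36

Distinct types: {a, at, before, between, bright, cat, city, during, field, from, happy, iron, lead, moon, my, on, or, paint, rain, sad, sky, so, soft, song, stay, stop, these, they, think, through, true, which, while, wind, with, year}
V = 36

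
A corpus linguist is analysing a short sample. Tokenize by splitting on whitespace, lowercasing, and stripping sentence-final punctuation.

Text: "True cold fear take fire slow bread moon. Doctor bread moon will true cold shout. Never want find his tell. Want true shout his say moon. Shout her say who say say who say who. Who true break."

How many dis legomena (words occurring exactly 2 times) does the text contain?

4

Frequencies: say:5, true:4, who:4, moon:3, shout:3, cold:2, bread:2, want:2, his:2, fear:1, take:1, fire:1, slow:1, doctor:1, will:1, never:1, find:1, tell:1, her:1, break:1
Words with frequency 2: bread, cold, his, want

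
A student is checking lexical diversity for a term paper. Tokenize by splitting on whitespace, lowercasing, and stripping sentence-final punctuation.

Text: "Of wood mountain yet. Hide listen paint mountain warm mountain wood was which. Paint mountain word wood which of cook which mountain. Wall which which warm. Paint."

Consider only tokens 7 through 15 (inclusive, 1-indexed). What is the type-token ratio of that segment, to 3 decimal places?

0.667

Segment tokens 7–15: paint, mountain, warm, mountain, wood, was, which, paint, mountain
Segment N = 9, segment V = 6.
TTR = 6 / 9 = 0.667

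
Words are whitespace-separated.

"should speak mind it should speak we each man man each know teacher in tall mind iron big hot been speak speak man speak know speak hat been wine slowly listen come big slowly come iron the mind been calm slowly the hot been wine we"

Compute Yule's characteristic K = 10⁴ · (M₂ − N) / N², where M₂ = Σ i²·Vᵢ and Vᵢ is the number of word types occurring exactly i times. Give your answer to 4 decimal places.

Frequencies: speak:6, been:4, mind:3, man:3, slowly:3, should:2, we:2, each:2, know:2, iron:2, big:2, hot:2, wine:2, come:2, the:2, it:1, teacher:1, in:1, tall:1, hat:1, … (2 more, each freq 1)
N = 46. Frequency spectrum: V_1=7, V_2=10, V_3=3, V_4=1, V_6=1
M₂ = 1²·7 + 2²·10 + 3²·3 + 4²·1 + 6²·1 = 126
K = 10000 × (126 − 46) / 46² = 378.0718

378.0718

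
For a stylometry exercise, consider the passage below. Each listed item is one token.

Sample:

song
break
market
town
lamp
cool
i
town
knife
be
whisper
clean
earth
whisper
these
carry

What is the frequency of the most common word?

Frequencies: town:2, whisper:2, song:1, break:1, market:1, lamp:1, cool:1, i:1, knife:1, be:1, clean:1, earth:1, these:1, carry:1
Most common: 'town' with frequency 2.

2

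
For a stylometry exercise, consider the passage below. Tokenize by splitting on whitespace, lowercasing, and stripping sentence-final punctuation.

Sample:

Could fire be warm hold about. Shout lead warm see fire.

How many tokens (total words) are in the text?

Tokens: could, fire, be, warm, hold, about, shout, lead, warm, see, fire
N = 11

11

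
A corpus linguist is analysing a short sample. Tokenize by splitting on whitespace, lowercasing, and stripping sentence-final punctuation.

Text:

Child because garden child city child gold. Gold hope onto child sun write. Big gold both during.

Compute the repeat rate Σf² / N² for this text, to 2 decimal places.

Frequencies: child:4, gold:3, because:1, garden:1, city:1, hope:1, onto:1, sun:1, write:1, big:1, both:1, during:1
Σf² = 35; N² = 289
Repeat rate = 35 / 289 = 0.12

0.12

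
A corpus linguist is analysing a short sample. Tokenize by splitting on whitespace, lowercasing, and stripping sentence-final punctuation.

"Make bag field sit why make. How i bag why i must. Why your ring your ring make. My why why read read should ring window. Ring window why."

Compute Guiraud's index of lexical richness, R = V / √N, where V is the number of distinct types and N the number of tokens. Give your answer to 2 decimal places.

2.60

N = 29, V = 14.
√N = 5.385165
R = 14 / 5.385165 = 2.60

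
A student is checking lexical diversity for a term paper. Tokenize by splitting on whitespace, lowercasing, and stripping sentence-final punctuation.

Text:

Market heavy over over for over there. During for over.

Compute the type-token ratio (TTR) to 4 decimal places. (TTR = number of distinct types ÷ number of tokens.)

0.6000

N = 10 tokens, V = 6 types.
TTR = V / N = 6 / 10 = 0.6000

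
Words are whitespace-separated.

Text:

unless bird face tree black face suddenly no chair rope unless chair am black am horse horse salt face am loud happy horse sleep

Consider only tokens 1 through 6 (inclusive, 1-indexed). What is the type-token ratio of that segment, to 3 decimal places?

Segment tokens 1–6: unless, bird, face, tree, black, face
Segment N = 6, segment V = 5.
TTR = 5 / 6 = 0.833

0.833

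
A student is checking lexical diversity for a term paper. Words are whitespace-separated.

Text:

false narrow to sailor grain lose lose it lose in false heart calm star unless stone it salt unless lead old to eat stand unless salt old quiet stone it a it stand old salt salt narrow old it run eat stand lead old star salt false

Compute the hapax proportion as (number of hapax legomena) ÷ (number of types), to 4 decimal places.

Frequencies: it:5, salt:5, old:5, false:3, lose:3, unless:3, stand:3, narrow:2, to:2, star:2, stone:2, lead:2, eat:2, sailor:1, grain:1, in:1, heart:1, calm:1, quiet:1, a:1, … (1 more, each freq 1)
Hapax count = 8; type count = 21.
Ratio = 8 / 21 = 0.3810

0.3810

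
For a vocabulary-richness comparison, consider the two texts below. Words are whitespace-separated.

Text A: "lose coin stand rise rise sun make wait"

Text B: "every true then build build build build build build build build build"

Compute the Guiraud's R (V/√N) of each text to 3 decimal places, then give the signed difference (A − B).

1.320

A: V=7, N=8, R=2.475
B: V=4, N=12, R=1.155
Difference = 2.475 − 1.155 = 1.320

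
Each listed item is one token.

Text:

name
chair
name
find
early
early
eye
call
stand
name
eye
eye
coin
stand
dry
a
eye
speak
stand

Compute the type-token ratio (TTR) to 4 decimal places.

0.5789

N = 19 tokens, V = 11 types.
TTR = V / N = 11 / 19 = 0.5789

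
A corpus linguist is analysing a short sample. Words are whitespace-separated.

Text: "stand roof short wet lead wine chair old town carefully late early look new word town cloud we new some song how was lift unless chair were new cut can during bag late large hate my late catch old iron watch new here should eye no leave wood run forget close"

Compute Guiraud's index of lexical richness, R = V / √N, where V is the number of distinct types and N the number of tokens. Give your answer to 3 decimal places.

6.021

N = 51, V = 43.
√N = 7.141428
R = 43 / 7.141428 = 6.021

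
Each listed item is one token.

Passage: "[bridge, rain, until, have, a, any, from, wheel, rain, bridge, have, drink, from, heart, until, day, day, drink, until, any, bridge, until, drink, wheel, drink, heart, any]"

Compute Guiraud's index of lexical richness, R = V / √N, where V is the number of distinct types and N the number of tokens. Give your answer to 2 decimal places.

2.12

N = 27, V = 11.
√N = 5.196152
R = 11 / 5.196152 = 2.12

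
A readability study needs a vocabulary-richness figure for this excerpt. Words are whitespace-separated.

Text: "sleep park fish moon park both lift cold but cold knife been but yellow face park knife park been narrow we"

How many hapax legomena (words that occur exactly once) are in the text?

9

Frequencies: park:4, cold:2, but:2, knife:2, been:2, sleep:1, fish:1, moon:1, both:1, lift:1, yellow:1, face:1, narrow:1, we:1
Hapax (freq=1): both, face, fish, lift, moon, narrow, sleep, we, yellow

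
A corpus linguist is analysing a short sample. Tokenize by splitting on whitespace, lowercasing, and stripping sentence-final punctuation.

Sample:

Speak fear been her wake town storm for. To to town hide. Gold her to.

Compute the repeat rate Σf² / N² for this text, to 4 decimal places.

0.1111

Frequencies: to:3, her:2, town:2, speak:1, fear:1, been:1, wake:1, storm:1, for:1, hide:1, gold:1
Σf² = 25; N² = 225
Repeat rate = 25 / 225 = 0.1111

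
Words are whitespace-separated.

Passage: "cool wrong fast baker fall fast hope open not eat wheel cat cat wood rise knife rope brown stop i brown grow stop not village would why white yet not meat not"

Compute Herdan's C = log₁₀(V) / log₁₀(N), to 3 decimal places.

N = 32, V = 25.
log₁₀(V) = 1.397940, log₁₀(N) = 1.505150
C = 1.397940 / 1.505150 = 0.929

0.929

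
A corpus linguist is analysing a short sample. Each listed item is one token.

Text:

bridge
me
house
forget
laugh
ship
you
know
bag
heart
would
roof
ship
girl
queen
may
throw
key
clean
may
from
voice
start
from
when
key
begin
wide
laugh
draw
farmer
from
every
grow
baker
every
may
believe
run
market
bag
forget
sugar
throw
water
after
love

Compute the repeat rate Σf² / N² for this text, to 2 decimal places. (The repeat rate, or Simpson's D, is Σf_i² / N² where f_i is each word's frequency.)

0.03

Frequencies: may:3, from:3, forget:2, laugh:2, ship:2, bag:2, throw:2, key:2, every:2, bridge:1, me:1, house:1, you:1, know:1, heart:1, would:1, roof:1, girl:1, queen:1, clean:1, … (16 more, each freq 1)
Σf² = 73; N² = 2209
Repeat rate = 73 / 2209 = 0.03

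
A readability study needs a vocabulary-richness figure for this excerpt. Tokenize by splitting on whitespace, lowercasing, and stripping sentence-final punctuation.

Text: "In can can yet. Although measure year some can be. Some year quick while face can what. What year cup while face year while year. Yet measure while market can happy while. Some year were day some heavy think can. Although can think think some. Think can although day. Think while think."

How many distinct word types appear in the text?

Distinct types: {although, be, can, cup, day, face, happy, heavy, in, market, measure, quick, some, think, were, what, while, year, yet}
V = 19

19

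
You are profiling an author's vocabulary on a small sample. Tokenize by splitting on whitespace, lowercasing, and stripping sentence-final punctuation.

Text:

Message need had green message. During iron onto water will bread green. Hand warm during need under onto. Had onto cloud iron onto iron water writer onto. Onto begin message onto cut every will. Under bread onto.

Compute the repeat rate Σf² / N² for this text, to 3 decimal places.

Frequencies: onto:8, message:3, iron:3, need:2, had:2, green:2, during:2, water:2, will:2, bread:2, under:2, hand:1, warm:1, cloud:1, writer:1, begin:1, cut:1, every:1
Σf² = 121; N² = 1369
Repeat rate = 121 / 1369 = 0.088

0.088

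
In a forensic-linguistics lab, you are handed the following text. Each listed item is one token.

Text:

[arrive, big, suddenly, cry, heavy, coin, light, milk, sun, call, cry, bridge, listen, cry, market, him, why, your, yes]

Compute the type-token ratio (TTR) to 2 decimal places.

0.89

N = 19 tokens, V = 17 types.
TTR = V / N = 17 / 19 = 0.89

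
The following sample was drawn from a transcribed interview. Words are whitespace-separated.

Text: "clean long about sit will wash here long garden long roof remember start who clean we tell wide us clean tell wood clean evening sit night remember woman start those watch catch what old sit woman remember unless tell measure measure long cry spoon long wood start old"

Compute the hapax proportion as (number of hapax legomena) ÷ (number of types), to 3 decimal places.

Frequencies: long:5, clean:4, sit:3, remember:3, start:3, tell:3, wood:2, woman:2, old:2, measure:2, about:1, will:1, wash:1, here:1, garden:1, roof:1, who:1, we:1, wide:1, us:1, … (9 more, each freq 1)
Hapax count = 19; type count = 29.
Ratio = 19 / 29 = 0.655

0.655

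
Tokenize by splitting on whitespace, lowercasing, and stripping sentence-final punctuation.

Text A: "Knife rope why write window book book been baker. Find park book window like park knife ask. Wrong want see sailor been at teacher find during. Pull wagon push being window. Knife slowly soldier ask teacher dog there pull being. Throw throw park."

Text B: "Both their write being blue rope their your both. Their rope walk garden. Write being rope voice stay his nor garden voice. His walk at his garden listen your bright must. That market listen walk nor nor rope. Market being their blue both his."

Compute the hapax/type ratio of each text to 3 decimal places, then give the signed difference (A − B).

A: hapax=17, V=28, ratio=0.607
B: hapax=5, V=19, ratio=0.263
Difference = 0.607 − 0.263 = 0.344

0.344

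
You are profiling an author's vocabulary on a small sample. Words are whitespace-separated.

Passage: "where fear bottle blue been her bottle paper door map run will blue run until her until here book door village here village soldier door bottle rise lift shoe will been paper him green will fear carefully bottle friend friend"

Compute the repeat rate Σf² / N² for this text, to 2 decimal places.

Frequencies: bottle:4, door:3, will:3, fear:2, blue:2, been:2, her:2, paper:2, run:2, until:2, here:2, village:2, friend:2, where:1, map:1, book:1, soldier:1, rise:1, lift:1, shoe:1, … (3 more, each freq 1)
Σf² = 84; N² = 1600
Repeat rate = 84 / 1600 = 0.05

0.05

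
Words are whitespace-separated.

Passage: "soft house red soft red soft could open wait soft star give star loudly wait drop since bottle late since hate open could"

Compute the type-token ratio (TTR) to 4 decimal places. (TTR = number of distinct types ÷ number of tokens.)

N = 23 tokens, V = 14 types.
TTR = V / N = 14 / 23 = 0.6087

0.6087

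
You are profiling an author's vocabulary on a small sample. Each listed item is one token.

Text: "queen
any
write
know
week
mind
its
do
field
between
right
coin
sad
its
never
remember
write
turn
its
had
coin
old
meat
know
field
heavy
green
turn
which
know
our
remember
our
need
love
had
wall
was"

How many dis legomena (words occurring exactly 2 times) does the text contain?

Frequencies: know:3, its:3, write:2, field:2, coin:2, remember:2, turn:2, had:2, our:2, queen:1, any:1, week:1, mind:1, do:1, between:1, right:1, sad:1, never:1, old:1, meat:1, … (7 more, each freq 1)
Words with frequency 2: coin, field, had, our, remember, turn, write

7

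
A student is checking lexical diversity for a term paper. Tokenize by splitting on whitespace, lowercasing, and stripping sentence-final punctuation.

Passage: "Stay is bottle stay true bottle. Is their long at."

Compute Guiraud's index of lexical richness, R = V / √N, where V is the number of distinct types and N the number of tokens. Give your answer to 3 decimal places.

2.214

N = 10, V = 7.
√N = 3.162278
R = 7 / 3.162278 = 2.214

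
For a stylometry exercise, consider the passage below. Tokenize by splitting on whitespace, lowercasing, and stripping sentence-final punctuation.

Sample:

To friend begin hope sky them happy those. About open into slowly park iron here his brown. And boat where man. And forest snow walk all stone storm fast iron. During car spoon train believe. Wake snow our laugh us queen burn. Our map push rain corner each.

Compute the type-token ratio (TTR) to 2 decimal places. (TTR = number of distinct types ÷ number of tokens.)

N = 48 tokens, V = 44 types.
TTR = V / N = 44 / 48 = 0.92

0.92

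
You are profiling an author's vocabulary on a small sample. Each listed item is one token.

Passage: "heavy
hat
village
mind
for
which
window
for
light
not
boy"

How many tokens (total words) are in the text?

Tokens: heavy, hat, village, mind, for, which, window, for, light, not, boy
N = 11

11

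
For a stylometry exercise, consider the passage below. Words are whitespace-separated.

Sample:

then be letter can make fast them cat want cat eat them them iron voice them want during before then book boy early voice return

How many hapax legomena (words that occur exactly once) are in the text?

13

Frequencies: them:4, then:2, cat:2, want:2, voice:2, be:1, letter:1, can:1, make:1, fast:1, eat:1, iron:1, during:1, before:1, book:1, boy:1, early:1, return:1
Hapax (freq=1): be, before, book, boy, can, during, early, eat, fast, iron, letter, make, return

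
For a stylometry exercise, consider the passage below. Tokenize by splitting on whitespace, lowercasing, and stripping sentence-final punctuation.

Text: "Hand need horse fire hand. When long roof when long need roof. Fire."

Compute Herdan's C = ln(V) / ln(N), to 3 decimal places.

N = 13, V = 7.
ln(V) = 1.945910, ln(N) = 2.564949
C = 1.945910 / 2.564949 = 0.759

0.759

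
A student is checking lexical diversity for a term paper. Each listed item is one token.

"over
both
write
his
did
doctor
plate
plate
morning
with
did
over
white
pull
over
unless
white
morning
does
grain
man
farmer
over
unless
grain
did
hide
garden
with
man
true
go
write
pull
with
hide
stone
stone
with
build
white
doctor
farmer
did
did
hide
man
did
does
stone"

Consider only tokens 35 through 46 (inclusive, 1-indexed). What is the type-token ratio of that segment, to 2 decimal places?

Segment tokens 35–46: with, hide, stone, stone, with, build, white, doctor, farmer, did, did, hide
Segment N = 12, segment V = 8.
TTR = 8 / 12 = 0.67

0.67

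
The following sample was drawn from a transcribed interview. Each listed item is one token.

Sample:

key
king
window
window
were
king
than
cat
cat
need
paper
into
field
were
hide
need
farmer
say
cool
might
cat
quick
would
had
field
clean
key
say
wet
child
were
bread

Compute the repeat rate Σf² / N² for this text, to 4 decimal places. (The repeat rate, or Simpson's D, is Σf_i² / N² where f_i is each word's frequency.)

Frequencies: were:3, cat:3, key:2, king:2, window:2, need:2, field:2, say:2, than:1, paper:1, into:1, hide:1, farmer:1, cool:1, might:1, quick:1, would:1, had:1, clean:1, wet:1, … (2 more, each freq 1)
Σf² = 56; N² = 1024
Repeat rate = 56 / 1024 = 0.0547

0.0547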